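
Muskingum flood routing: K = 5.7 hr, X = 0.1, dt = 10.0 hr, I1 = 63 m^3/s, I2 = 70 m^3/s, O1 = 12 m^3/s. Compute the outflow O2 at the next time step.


Muskingum coefficients:
denom = 2*K*(1-X) + dt = 2*5.7*(1-0.1) + 10.0 = 20.26.
C0 = (dt - 2*K*X)/denom = (10.0 - 2*5.7*0.1)/20.26 = 0.4373.
C1 = (dt + 2*K*X)/denom = (10.0 + 2*5.7*0.1)/20.26 = 0.5499.
C2 = (2*K*(1-X) - dt)/denom = 0.0128.
O2 = C0*I2 + C1*I1 + C2*O1
   = 0.4373*70 + 0.5499*63 + 0.0128*12
   = 65.41 m^3/s.

65.41


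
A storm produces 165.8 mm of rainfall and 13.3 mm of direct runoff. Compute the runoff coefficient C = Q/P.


The runoff coefficient C = runoff depth / rainfall depth.
C = 13.3 / 165.8
  = 0.0802.

0.0802


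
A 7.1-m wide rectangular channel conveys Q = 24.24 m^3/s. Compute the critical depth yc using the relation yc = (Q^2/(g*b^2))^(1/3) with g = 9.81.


Using yc = (Q^2 / (g * b^2))^(1/3):
Q^2 = 24.24^2 = 587.58.
g * b^2 = 9.81 * 7.1^2 = 9.81 * 50.41 = 494.52.
Q^2 / (g*b^2) = 587.58 / 494.52 = 1.1882.
yc = 1.1882^(1/3) = 1.0592 m.

1.0592


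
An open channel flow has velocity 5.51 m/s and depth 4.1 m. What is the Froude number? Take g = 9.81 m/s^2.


The Froude number is defined as Fr = V / sqrt(g*y).
g*y = 9.81 * 4.1 = 40.221.
sqrt(g*y) = sqrt(40.221) = 6.342.
Fr = 5.51 / 6.342 = 0.8688.

0.8688


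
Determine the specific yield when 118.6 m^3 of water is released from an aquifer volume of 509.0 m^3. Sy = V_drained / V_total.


Specific yield Sy = Volume drained / Total volume.
Sy = 118.6 / 509.0
   = 0.233.

0.233


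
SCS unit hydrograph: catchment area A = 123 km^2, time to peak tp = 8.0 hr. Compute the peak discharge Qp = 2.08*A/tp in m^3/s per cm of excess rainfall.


SCS formula: Qp = 2.08 * A / tp.
Qp = 2.08 * 123 / 8.0
   = 255.84 / 8.0
   = 31.98 m^3/s per cm.

31.98


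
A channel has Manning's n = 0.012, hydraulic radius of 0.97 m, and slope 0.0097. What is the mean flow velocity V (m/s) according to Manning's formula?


Manning's equation gives V = (1/n) * R^(2/3) * S^(1/2).
First, compute R^(2/3) = 0.97^(2/3) = 0.9799.
Next, S^(1/2) = 0.0097^(1/2) = 0.098489.
Then 1/n = 1/0.012 = 83.33.
V = 83.33 * 0.9799 * 0.098489 = 8.0424 m/s.

8.0424


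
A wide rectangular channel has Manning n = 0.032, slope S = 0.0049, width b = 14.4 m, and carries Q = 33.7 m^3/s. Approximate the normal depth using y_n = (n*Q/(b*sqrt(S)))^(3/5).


We use the wide-channel approximation y_n = (n*Q/(b*sqrt(S)))^(3/5).
sqrt(S) = sqrt(0.0049) = 0.07.
Numerator: n*Q = 0.032 * 33.7 = 1.0784.
Denominator: b*sqrt(S) = 14.4 * 0.07 = 1.008.
arg = 1.0698.
y_n = 1.0698^(3/5) = 1.0413 m.

1.0413


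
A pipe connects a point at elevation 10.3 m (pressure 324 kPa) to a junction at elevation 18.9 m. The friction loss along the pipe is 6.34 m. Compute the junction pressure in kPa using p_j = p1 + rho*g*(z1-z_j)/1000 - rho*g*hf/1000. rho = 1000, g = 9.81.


Junction pressure: p_j = p1 + rho*g*(z1 - z_j)/1000 - rho*g*hf/1000.
Elevation term = 1000*9.81*(10.3 - 18.9)/1000 = -84.366 kPa.
Friction term = 1000*9.81*6.34/1000 = 62.195 kPa.
p_j = 324 + -84.366 - 62.195 = 177.44 kPa.

177.44


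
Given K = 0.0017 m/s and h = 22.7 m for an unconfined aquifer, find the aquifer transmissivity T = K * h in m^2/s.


Transmissivity is defined as T = K * h.
T = 0.0017 * 22.7
  = 0.0386 m^2/s.

0.0386


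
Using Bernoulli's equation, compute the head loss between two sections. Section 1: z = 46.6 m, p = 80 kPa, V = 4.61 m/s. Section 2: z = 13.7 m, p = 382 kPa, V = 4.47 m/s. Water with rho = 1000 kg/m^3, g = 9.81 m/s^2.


Total head at each section: H = z + p/(rho*g) + V^2/(2g).
H1 = 46.6 + 80*1000/(1000*9.81) + 4.61^2/(2*9.81)
   = 46.6 + 8.155 + 1.0832
   = 55.838 m.
H2 = 13.7 + 382*1000/(1000*9.81) + 4.47^2/(2*9.81)
   = 13.7 + 38.94 + 1.0184
   = 53.658 m.
h_L = H1 - H2 = 55.838 - 53.658 = 2.18 m.

2.18


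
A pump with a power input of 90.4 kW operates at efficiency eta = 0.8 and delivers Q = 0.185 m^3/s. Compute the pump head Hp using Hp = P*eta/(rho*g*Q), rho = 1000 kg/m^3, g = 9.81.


Pump head formula: Hp = P * eta / (rho * g * Q).
Numerator: P * eta = 90.4 * 1000 * 0.8 = 72320.0 W.
Denominator: rho * g * Q = 1000 * 9.81 * 0.185 = 1814.85.
Hp = 72320.0 / 1814.85 = 39.85 m.

39.85


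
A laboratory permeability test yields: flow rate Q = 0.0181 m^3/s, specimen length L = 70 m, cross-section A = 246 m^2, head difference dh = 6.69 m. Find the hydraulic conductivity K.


From K = Q*L / (A*dh):
Numerator: Q*L = 0.0181 * 70 = 1.267.
Denominator: A*dh = 246 * 6.69 = 1645.74.
K = 1.267 / 1645.74 = 0.00077 m/s.

0.00077


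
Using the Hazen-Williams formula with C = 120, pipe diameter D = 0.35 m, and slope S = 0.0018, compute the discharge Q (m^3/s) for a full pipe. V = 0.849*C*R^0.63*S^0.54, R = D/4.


For a full circular pipe, R = D/4 = 0.35/4 = 0.0875 m.
V = 0.849 * 120 * 0.0875^0.63 * 0.0018^0.54
  = 0.849 * 120 * 0.215509 * 0.032949
  = 0.7234 m/s.
Pipe area A = pi*D^2/4 = pi*0.35^2/4 = 0.0962 m^2.
Q = A * V = 0.0962 * 0.7234 = 0.0696 m^3/s.

0.0696


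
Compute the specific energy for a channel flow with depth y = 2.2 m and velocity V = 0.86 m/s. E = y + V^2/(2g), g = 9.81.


Specific energy E = y + V^2/(2g).
Velocity head = V^2/(2g) = 0.86^2 / (2*9.81) = 0.7396 / 19.62 = 0.0377 m.
E = 2.2 + 0.0377 = 2.2377 m.

2.2377


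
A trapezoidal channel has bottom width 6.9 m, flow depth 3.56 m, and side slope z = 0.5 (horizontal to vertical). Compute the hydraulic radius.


For a trapezoidal section with side slope z:
A = (b + z*y)*y = (6.9 + 0.5*3.56)*3.56 = 30.901 m^2.
P = b + 2*y*sqrt(1 + z^2) = 6.9 + 2*3.56*sqrt(1 + 0.5^2) = 14.86 m.
R = A/P = 30.901 / 14.86 = 2.0794 m.

2.0794


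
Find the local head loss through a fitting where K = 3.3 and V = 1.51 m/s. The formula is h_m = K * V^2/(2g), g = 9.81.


Minor loss formula: h_m = K * V^2/(2g).
V^2 = 1.51^2 = 2.2801.
V^2/(2g) = 2.2801 / 19.62 = 0.1162 m.
h_m = 3.3 * 0.1162 = 0.3835 m.

0.3835


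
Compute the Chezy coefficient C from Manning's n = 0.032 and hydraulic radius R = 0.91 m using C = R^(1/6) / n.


The Chezy coefficient relates to Manning's n through C = R^(1/6) / n.
R^(1/6) = 0.91^(1/6) = 0.984404.
C = 0.984404 / 0.032 = 30.76 m^(1/2)/s.

30.76


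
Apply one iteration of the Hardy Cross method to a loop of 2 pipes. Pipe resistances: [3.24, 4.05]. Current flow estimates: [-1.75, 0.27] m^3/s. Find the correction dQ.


Numerator terms (r*Q*|Q|): 3.24*-1.75*|-1.75| = -9.9225; 4.05*0.27*|0.27| = 0.2952.
Sum of numerator = -9.6273.
Denominator terms (r*|Q|): 3.24*|-1.75| = 5.67; 4.05*|0.27| = 1.0935.
2 * sum of denominator = 2 * 6.7635 = 13.527.
dQ = --9.6273 / 13.527 = 0.7117 m^3/s.

0.7117


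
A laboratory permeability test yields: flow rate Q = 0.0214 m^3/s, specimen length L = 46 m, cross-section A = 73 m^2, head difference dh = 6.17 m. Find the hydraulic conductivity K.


From K = Q*L / (A*dh):
Numerator: Q*L = 0.0214 * 46 = 0.9844.
Denominator: A*dh = 73 * 6.17 = 450.41.
K = 0.9844 / 450.41 = 0.002186 m/s.

0.002186


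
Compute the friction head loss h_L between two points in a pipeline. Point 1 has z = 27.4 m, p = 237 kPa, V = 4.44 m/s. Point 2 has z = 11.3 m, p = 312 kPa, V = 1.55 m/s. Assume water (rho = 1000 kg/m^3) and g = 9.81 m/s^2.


Total head at each section: H = z + p/(rho*g) + V^2/(2g).
H1 = 27.4 + 237*1000/(1000*9.81) + 4.44^2/(2*9.81)
   = 27.4 + 24.159 + 1.0048
   = 52.564 m.
H2 = 11.3 + 312*1000/(1000*9.81) + 1.55^2/(2*9.81)
   = 11.3 + 31.804 + 0.1225
   = 43.227 m.
h_L = H1 - H2 = 52.564 - 43.227 = 9.337 m.

9.337


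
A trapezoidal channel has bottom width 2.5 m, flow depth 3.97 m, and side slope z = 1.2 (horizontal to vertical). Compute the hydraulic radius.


For a trapezoidal section with side slope z:
A = (b + z*y)*y = (2.5 + 1.2*3.97)*3.97 = 28.838 m^2.
P = b + 2*y*sqrt(1 + z^2) = 2.5 + 2*3.97*sqrt(1 + 1.2^2) = 14.903 m.
R = A/P = 28.838 / 14.903 = 1.9351 m.

1.9351


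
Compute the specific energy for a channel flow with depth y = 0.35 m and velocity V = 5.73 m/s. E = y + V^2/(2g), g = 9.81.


Specific energy E = y + V^2/(2g).
Velocity head = V^2/(2g) = 5.73^2 / (2*9.81) = 32.8329 / 19.62 = 1.6734 m.
E = 0.35 + 1.6734 = 2.0234 m.

2.0234


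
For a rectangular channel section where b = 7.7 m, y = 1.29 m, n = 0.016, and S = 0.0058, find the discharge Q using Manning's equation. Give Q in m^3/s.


For a rectangular channel, the cross-sectional area A = b * y = 7.7 * 1.29 = 9.93 m^2.
The wetted perimeter P = b + 2y = 7.7 + 2*1.29 = 10.28 m.
Hydraulic radius R = A/P = 9.93/10.28 = 0.9662 m.
Velocity V = (1/n)*R^(2/3)*S^(1/2) = (1/0.016)*0.9662^(2/3)*0.0058^(1/2) = 4.6521 m/s.
Discharge Q = A * V = 9.93 * 4.6521 = 46.21 m^3/s.

46.21


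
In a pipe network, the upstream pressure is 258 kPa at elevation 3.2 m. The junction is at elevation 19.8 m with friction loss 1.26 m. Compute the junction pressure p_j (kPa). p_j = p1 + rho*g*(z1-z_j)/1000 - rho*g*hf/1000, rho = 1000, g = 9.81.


Junction pressure: p_j = p1 + rho*g*(z1 - z_j)/1000 - rho*g*hf/1000.
Elevation term = 1000*9.81*(3.2 - 19.8)/1000 = -162.846 kPa.
Friction term = 1000*9.81*1.26/1000 = 12.361 kPa.
p_j = 258 + -162.846 - 12.361 = 82.79 kPa.

82.79


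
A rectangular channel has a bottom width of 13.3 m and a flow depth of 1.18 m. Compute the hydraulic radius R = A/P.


For a rectangular section:
Flow area A = b * y = 13.3 * 1.18 = 15.69 m^2.
Wetted perimeter P = b + 2y = 13.3 + 2*1.18 = 15.66 m.
Hydraulic radius R = A/P = 15.69 / 15.66 = 1.0022 m.

1.0022


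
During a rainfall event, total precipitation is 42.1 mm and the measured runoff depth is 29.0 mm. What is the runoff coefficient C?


The runoff coefficient C = runoff depth / rainfall depth.
C = 29.0 / 42.1
  = 0.6888.

0.6888


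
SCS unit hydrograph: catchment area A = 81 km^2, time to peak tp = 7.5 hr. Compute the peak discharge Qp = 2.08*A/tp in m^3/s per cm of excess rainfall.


SCS formula: Qp = 2.08 * A / tp.
Qp = 2.08 * 81 / 7.5
   = 168.48 / 7.5
   = 22.46 m^3/s per cm.

22.46


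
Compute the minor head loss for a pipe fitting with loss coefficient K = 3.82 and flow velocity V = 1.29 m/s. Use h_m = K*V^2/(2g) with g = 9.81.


Minor loss formula: h_m = K * V^2/(2g).
V^2 = 1.29^2 = 1.6641.
V^2/(2g) = 1.6641 / 19.62 = 0.0848 m.
h_m = 3.82 * 0.0848 = 0.324 m.

0.324


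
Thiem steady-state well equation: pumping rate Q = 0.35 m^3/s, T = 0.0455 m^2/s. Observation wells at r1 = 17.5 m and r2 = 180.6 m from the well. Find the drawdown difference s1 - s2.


Thiem equation: s1 - s2 = Q/(2*pi*T) * ln(r2/r1).
ln(r2/r1) = ln(180.6/17.5) = 2.3341.
Q/(2*pi*T) = 0.35 / (2*pi*0.0455) = 0.35 / 0.2859 = 1.2243.
s1 - s2 = 1.2243 * 2.3341 = 2.8575 m.

2.8575


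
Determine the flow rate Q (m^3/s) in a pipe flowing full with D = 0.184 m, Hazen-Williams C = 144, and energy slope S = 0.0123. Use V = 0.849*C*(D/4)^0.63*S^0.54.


For a full circular pipe, R = D/4 = 0.184/4 = 0.046 m.
V = 0.849 * 144 * 0.046^0.63 * 0.0123^0.54
  = 0.849 * 144 * 0.143727 * 0.093014
  = 1.6344 m/s.
Pipe area A = pi*D^2/4 = pi*0.184^2/4 = 0.0266 m^2.
Q = A * V = 0.0266 * 1.6344 = 0.0435 m^3/s.

0.0435


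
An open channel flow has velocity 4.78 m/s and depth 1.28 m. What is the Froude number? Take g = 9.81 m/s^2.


The Froude number is defined as Fr = V / sqrt(g*y).
g*y = 9.81 * 1.28 = 12.5568.
sqrt(g*y) = sqrt(12.5568) = 3.5436.
Fr = 4.78 / 3.5436 = 1.3489.

1.3489


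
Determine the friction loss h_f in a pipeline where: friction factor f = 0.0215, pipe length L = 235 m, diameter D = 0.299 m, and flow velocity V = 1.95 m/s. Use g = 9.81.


Darcy-Weisbach equation: h_f = f * (L/D) * V^2/(2g).
f * L/D = 0.0215 * 235/0.299 = 16.898.
V^2/(2g) = 1.95^2 / (2*9.81) = 3.8025 / 19.62 = 0.1938 m.
h_f = 16.898 * 0.1938 = 3.275 m.

3.275


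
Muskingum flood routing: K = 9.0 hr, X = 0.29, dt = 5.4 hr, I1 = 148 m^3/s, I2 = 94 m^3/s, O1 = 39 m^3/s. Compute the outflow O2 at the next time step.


Muskingum coefficients:
denom = 2*K*(1-X) + dt = 2*9.0*(1-0.29) + 5.4 = 18.18.
C0 = (dt - 2*K*X)/denom = (5.4 - 2*9.0*0.29)/18.18 = 0.0099.
C1 = (dt + 2*K*X)/denom = (5.4 + 2*9.0*0.29)/18.18 = 0.5842.
C2 = (2*K*(1-X) - dt)/denom = 0.4059.
O2 = C0*I2 + C1*I1 + C2*O1
   = 0.0099*94 + 0.5842*148 + 0.4059*39
   = 103.22 m^3/s.

103.22


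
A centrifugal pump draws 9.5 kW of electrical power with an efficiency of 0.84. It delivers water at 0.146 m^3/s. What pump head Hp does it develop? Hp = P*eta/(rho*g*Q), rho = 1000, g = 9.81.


Pump head formula: Hp = P * eta / (rho * g * Q).
Numerator: P * eta = 9.5 * 1000 * 0.84 = 7980.0 W.
Denominator: rho * g * Q = 1000 * 9.81 * 0.146 = 1432.26.
Hp = 7980.0 / 1432.26 = 5.57 m.

5.57


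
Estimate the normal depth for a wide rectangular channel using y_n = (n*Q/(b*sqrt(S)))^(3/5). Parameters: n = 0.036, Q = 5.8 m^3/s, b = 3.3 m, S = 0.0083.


We use the wide-channel approximation y_n = (n*Q/(b*sqrt(S)))^(3/5).
sqrt(S) = sqrt(0.0083) = 0.091104.
Numerator: n*Q = 0.036 * 5.8 = 0.2088.
Denominator: b*sqrt(S) = 3.3 * 0.091104 = 0.300643.
arg = 0.6945.
y_n = 0.6945^(3/5) = 0.8035 m.

0.8035


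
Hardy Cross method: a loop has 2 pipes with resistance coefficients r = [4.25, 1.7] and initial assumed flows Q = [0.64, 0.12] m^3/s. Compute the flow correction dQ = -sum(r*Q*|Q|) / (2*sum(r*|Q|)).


Numerator terms (r*Q*|Q|): 4.25*0.64*|0.64| = 1.7408; 1.7*0.12*|0.12| = 0.0245.
Sum of numerator = 1.7653.
Denominator terms (r*|Q|): 4.25*|0.64| = 2.72; 1.7*|0.12| = 0.204.
2 * sum of denominator = 2 * 2.924 = 5.848.
dQ = -1.7653 / 5.848 = -0.3019 m^3/s.

-0.3019


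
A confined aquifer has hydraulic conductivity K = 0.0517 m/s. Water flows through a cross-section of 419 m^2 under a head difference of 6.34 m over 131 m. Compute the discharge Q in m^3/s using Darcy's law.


Darcy's law: Q = K * A * i, where i = dh/L.
Hydraulic gradient i = 6.34 / 131 = 0.048397.
Q = 0.0517 * 419 * 0.048397
  = 1.0484 m^3/s.

1.0484


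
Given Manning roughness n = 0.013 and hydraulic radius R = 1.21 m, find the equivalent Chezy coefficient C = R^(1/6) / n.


The Chezy coefficient relates to Manning's n through C = R^(1/6) / n.
R^(1/6) = 1.21^(1/6) = 1.03228.
C = 1.03228 / 0.013 = 79.41 m^(1/2)/s.

79.41


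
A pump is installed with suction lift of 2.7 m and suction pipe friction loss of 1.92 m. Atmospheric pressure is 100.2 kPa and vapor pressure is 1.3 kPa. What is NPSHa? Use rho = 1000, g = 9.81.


NPSHa = p_atm/(rho*g) - z_s - hf_s - p_vap/(rho*g).
p_atm/(rho*g) = 100.2*1000 / (1000*9.81) = 10.214 m.
p_vap/(rho*g) = 1.3*1000 / (1000*9.81) = 0.133 m.
NPSHa = 10.214 - 2.7 - 1.92 - 0.133
      = 5.46 m.

5.46


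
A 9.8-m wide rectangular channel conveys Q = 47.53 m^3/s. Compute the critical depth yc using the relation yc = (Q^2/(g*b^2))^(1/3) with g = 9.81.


Using yc = (Q^2 / (g * b^2))^(1/3):
Q^2 = 47.53^2 = 2259.1.
g * b^2 = 9.81 * 9.8^2 = 9.81 * 96.04 = 942.15.
Q^2 / (g*b^2) = 2259.1 / 942.15 = 2.3978.
yc = 2.3978^(1/3) = 1.3385 m.

1.3385


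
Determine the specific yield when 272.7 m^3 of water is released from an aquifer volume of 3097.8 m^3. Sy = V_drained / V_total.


Specific yield Sy = Volume drained / Total volume.
Sy = 272.7 / 3097.8
   = 0.088.

0.088


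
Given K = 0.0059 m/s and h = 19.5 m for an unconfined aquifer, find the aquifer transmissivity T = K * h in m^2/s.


Transmissivity is defined as T = K * h.
T = 0.0059 * 19.5
  = 0.115 m^2/s.

0.115


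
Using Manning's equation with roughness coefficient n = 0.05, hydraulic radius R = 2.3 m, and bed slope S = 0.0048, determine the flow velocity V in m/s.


Manning's equation gives V = (1/n) * R^(2/3) * S^(1/2).
First, compute R^(2/3) = 2.3^(2/3) = 1.7424.
Next, S^(1/2) = 0.0048^(1/2) = 0.069282.
Then 1/n = 1/0.05 = 20.0.
V = 20.0 * 1.7424 * 0.069282 = 2.4144 m/s.

2.4144


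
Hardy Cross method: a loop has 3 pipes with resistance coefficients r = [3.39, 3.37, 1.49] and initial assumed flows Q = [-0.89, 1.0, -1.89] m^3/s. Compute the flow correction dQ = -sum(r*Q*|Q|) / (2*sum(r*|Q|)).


Numerator terms (r*Q*|Q|): 3.39*-0.89*|-0.89| = -2.6852; 3.37*1.0*|1.0| = 3.37; 1.49*-1.89*|-1.89| = -5.3224.
Sum of numerator = -4.6376.
Denominator terms (r*|Q|): 3.39*|-0.89| = 3.0171; 3.37*|1.0| = 3.37; 1.49*|-1.89| = 2.8161.
2 * sum of denominator = 2 * 9.2032 = 18.4064.
dQ = --4.6376 / 18.4064 = 0.252 m^3/s.

0.252


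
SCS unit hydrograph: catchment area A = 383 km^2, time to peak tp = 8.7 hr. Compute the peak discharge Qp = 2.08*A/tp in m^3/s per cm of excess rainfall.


SCS formula: Qp = 2.08 * A / tp.
Qp = 2.08 * 383 / 8.7
   = 796.64 / 8.7
   = 91.57 m^3/s per cm.

91.57


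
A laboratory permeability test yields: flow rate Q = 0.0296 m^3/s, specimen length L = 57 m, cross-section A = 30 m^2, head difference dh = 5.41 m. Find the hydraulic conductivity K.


From K = Q*L / (A*dh):
Numerator: Q*L = 0.0296 * 57 = 1.6872.
Denominator: A*dh = 30 * 5.41 = 162.3.
K = 1.6872 / 162.3 = 0.010396 m/s.

0.010396


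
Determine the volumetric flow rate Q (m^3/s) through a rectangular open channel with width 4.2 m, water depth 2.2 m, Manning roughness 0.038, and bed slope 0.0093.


For a rectangular channel, the cross-sectional area A = b * y = 4.2 * 2.2 = 9.24 m^2.
The wetted perimeter P = b + 2y = 4.2 + 2*2.2 = 8.6 m.
Hydraulic radius R = A/P = 9.24/8.6 = 1.0744 m.
Velocity V = (1/n)*R^(2/3)*S^(1/2) = (1/0.038)*1.0744^(2/3)*0.0093^(1/2) = 2.6622 m/s.
Discharge Q = A * V = 9.24 * 2.6622 = 24.599 m^3/s.

24.599


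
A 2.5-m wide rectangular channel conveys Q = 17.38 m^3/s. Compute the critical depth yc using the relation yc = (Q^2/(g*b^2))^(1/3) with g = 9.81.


Using yc = (Q^2 / (g * b^2))^(1/3):
Q^2 = 17.38^2 = 302.06.
g * b^2 = 9.81 * 2.5^2 = 9.81 * 6.25 = 61.31.
Q^2 / (g*b^2) = 302.06 / 61.31 = 4.9268.
yc = 4.9268^(1/3) = 1.7016 m.

1.7016


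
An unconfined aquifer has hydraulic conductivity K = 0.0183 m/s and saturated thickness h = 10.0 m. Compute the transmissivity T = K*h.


Transmissivity is defined as T = K * h.
T = 0.0183 * 10.0
  = 0.183 m^2/s.

0.183


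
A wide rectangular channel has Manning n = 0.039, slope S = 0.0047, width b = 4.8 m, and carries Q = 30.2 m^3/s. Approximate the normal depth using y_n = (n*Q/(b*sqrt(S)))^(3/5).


We use the wide-channel approximation y_n = (n*Q/(b*sqrt(S)))^(3/5).
sqrt(S) = sqrt(0.0047) = 0.068557.
Numerator: n*Q = 0.039 * 30.2 = 1.1778.
Denominator: b*sqrt(S) = 4.8 * 0.068557 = 0.329074.
arg = 3.5792.
y_n = 3.5792^(3/5) = 2.1492 m.

2.1492


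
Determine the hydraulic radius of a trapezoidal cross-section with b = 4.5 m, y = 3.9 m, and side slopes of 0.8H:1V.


For a trapezoidal section with side slope z:
A = (b + z*y)*y = (4.5 + 0.8*3.9)*3.9 = 29.718 m^2.
P = b + 2*y*sqrt(1 + z^2) = 4.5 + 2*3.9*sqrt(1 + 0.8^2) = 14.489 m.
R = A/P = 29.718 / 14.489 = 2.0511 m.

2.0511


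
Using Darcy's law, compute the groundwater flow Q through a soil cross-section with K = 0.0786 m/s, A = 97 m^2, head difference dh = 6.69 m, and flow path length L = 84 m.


Darcy's law: Q = K * A * i, where i = dh/L.
Hydraulic gradient i = 6.69 / 84 = 0.079643.
Q = 0.0786 * 97 * 0.079643
  = 0.6072 m^3/s.

0.6072


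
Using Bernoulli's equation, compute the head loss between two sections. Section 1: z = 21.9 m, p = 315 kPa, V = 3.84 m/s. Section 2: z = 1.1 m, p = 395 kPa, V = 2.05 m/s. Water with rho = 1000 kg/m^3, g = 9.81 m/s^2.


Total head at each section: H = z + p/(rho*g) + V^2/(2g).
H1 = 21.9 + 315*1000/(1000*9.81) + 3.84^2/(2*9.81)
   = 21.9 + 32.11 + 0.7516
   = 54.762 m.
H2 = 1.1 + 395*1000/(1000*9.81) + 2.05^2/(2*9.81)
   = 1.1 + 40.265 + 0.2142
   = 41.579 m.
h_L = H1 - H2 = 54.762 - 41.579 = 13.182 m.

13.182


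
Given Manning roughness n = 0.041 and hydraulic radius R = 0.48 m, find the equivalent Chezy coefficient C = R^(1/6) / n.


The Chezy coefficient relates to Manning's n through C = R^(1/6) / n.
R^(1/6) = 0.48^(1/6) = 0.884858.
C = 0.884858 / 0.041 = 21.58 m^(1/2)/s.

21.58


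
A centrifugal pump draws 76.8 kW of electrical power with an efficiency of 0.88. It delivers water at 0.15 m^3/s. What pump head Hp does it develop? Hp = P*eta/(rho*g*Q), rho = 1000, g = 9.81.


Pump head formula: Hp = P * eta / (rho * g * Q).
Numerator: P * eta = 76.8 * 1000 * 0.88 = 67584.0 W.
Denominator: rho * g * Q = 1000 * 9.81 * 0.15 = 1471.5.
Hp = 67584.0 / 1471.5 = 45.93 m.

45.93


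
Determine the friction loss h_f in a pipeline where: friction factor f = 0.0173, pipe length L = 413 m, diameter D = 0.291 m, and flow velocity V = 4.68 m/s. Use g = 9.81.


Darcy-Weisbach equation: h_f = f * (L/D) * V^2/(2g).
f * L/D = 0.0173 * 413/0.291 = 24.5529.
V^2/(2g) = 4.68^2 / (2*9.81) = 21.9024 / 19.62 = 1.1163 m.
h_f = 24.5529 * 1.1163 = 27.409 m.

27.409


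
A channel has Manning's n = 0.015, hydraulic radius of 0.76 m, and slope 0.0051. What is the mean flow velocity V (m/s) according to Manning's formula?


Manning's equation gives V = (1/n) * R^(2/3) * S^(1/2).
First, compute R^(2/3) = 0.76^(2/3) = 0.8328.
Next, S^(1/2) = 0.0051^(1/2) = 0.071414.
Then 1/n = 1/0.015 = 66.67.
V = 66.67 * 0.8328 * 0.071414 = 3.9649 m/s.

3.9649


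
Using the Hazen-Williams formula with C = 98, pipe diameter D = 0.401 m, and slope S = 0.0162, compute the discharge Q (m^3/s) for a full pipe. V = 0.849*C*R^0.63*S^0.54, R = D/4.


For a full circular pipe, R = D/4 = 0.401/4 = 0.1003 m.
V = 0.849 * 98 * 0.1003^0.63 * 0.0162^0.54
  = 0.849 * 98 * 0.234792 * 0.107929
  = 2.1084 m/s.
Pipe area A = pi*D^2/4 = pi*0.401^2/4 = 0.1263 m^2.
Q = A * V = 0.1263 * 2.1084 = 0.2663 m^3/s.

0.2663


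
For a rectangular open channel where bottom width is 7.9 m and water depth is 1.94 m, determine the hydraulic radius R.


For a rectangular section:
Flow area A = b * y = 7.9 * 1.94 = 15.33 m^2.
Wetted perimeter P = b + 2y = 7.9 + 2*1.94 = 11.78 m.
Hydraulic radius R = A/P = 15.33 / 11.78 = 1.301 m.

1.301


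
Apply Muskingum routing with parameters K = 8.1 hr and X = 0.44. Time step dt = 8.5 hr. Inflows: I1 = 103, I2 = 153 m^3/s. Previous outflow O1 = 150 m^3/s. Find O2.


Muskingum coefficients:
denom = 2*K*(1-X) + dt = 2*8.1*(1-0.44) + 8.5 = 17.572.
C0 = (dt - 2*K*X)/denom = (8.5 - 2*8.1*0.44)/17.572 = 0.0781.
C1 = (dt + 2*K*X)/denom = (8.5 + 2*8.1*0.44)/17.572 = 0.8894.
C2 = (2*K*(1-X) - dt)/denom = 0.0326.
O2 = C0*I2 + C1*I1 + C2*O1
   = 0.0781*153 + 0.8894*103 + 0.0326*150
   = 108.43 m^3/s.

108.43


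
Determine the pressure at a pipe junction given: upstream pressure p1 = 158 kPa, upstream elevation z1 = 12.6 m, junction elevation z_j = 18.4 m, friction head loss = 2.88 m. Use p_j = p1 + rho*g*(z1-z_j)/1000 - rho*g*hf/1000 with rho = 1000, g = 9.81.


Junction pressure: p_j = p1 + rho*g*(z1 - z_j)/1000 - rho*g*hf/1000.
Elevation term = 1000*9.81*(12.6 - 18.4)/1000 = -56.898 kPa.
Friction term = 1000*9.81*2.88/1000 = 28.253 kPa.
p_j = 158 + -56.898 - 28.253 = 72.85 kPa.

72.85


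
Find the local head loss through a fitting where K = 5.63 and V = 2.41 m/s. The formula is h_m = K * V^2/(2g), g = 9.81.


Minor loss formula: h_m = K * V^2/(2g).
V^2 = 2.41^2 = 5.8081.
V^2/(2g) = 5.8081 / 19.62 = 0.296 m.
h_m = 5.63 * 0.296 = 1.6666 m.

1.6666


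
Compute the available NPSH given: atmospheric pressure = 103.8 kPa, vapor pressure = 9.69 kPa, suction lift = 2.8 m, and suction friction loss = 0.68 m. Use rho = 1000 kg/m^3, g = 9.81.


NPSHa = p_atm/(rho*g) - z_s - hf_s - p_vap/(rho*g).
p_atm/(rho*g) = 103.8*1000 / (1000*9.81) = 10.581 m.
p_vap/(rho*g) = 9.69*1000 / (1000*9.81) = 0.988 m.
NPSHa = 10.581 - 2.8 - 0.68 - 0.988
      = 6.11 m.

6.11


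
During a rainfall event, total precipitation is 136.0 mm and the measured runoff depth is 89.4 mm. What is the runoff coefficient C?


The runoff coefficient C = runoff depth / rainfall depth.
C = 89.4 / 136.0
  = 0.6574.

0.6574


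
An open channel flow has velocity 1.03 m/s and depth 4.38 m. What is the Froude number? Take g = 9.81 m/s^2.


The Froude number is defined as Fr = V / sqrt(g*y).
g*y = 9.81 * 4.38 = 42.9678.
sqrt(g*y) = sqrt(42.9678) = 6.555.
Fr = 1.03 / 6.555 = 0.1571.

0.1571


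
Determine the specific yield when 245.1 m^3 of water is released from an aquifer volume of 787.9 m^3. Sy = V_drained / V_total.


Specific yield Sy = Volume drained / Total volume.
Sy = 245.1 / 787.9
   = 0.3111.

0.3111


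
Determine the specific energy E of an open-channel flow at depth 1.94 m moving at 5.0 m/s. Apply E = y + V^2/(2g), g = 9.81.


Specific energy E = y + V^2/(2g).
Velocity head = V^2/(2g) = 5.0^2 / (2*9.81) = 25.0 / 19.62 = 1.2742 m.
E = 1.94 + 1.2742 = 3.2142 m.

3.2142


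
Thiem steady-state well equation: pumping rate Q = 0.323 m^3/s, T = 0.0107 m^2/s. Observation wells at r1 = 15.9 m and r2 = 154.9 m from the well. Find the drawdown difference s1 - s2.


Thiem equation: s1 - s2 = Q/(2*pi*T) * ln(r2/r1).
ln(r2/r1) = ln(154.9/15.9) = 2.2765.
Q/(2*pi*T) = 0.323 / (2*pi*0.0107) = 0.323 / 0.0672 = 4.8044.
s1 - s2 = 4.8044 * 2.2765 = 10.937 m.

10.937


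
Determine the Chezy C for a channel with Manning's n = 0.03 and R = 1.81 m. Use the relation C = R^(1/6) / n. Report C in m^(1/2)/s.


The Chezy coefficient relates to Manning's n through C = R^(1/6) / n.
R^(1/6) = 1.81^(1/6) = 1.103942.
C = 1.103942 / 0.03 = 36.8 m^(1/2)/s.

36.8


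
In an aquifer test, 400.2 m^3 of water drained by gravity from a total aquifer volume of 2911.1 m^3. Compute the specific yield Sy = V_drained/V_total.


Specific yield Sy = Volume drained / Total volume.
Sy = 400.2 / 2911.1
   = 0.1375.

0.1375


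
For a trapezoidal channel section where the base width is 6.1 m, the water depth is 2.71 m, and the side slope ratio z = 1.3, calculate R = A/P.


For a trapezoidal section with side slope z:
A = (b + z*y)*y = (6.1 + 1.3*2.71)*2.71 = 26.078 m^2.
P = b + 2*y*sqrt(1 + z^2) = 6.1 + 2*2.71*sqrt(1 + 1.3^2) = 14.989 m.
R = A/P = 26.078 / 14.989 = 1.7398 m.

1.7398


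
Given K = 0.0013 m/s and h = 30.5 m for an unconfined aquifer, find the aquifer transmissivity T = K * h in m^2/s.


Transmissivity is defined as T = K * h.
T = 0.0013 * 30.5
  = 0.0396 m^2/s.

0.0396


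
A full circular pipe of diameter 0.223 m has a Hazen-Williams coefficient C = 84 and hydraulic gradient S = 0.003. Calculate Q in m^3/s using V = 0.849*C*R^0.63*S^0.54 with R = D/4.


For a full circular pipe, R = D/4 = 0.223/4 = 0.0558 m.
V = 0.849 * 84 * 0.0558^0.63 * 0.003^0.54
  = 0.849 * 84 * 0.162231 * 0.043416
  = 0.5023 m/s.
Pipe area A = pi*D^2/4 = pi*0.223^2/4 = 0.0391 m^2.
Q = A * V = 0.0391 * 0.5023 = 0.0196 m^3/s.

0.0196


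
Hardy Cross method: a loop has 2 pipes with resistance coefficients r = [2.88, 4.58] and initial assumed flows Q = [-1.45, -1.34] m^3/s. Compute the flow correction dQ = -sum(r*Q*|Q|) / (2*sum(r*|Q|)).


Numerator terms (r*Q*|Q|): 2.88*-1.45*|-1.45| = -6.0552; 4.58*-1.34*|-1.34| = -8.2238.
Sum of numerator = -14.279.
Denominator terms (r*|Q|): 2.88*|-1.45| = 4.176; 4.58*|-1.34| = 6.1372.
2 * sum of denominator = 2 * 10.3132 = 20.6264.
dQ = --14.279 / 20.6264 = 0.6923 m^3/s.

0.6923


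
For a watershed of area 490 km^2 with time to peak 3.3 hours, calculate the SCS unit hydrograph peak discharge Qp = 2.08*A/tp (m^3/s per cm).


SCS formula: Qp = 2.08 * A / tp.
Qp = 2.08 * 490 / 3.3
   = 1019.2 / 3.3
   = 308.85 m^3/s per cm.

308.85


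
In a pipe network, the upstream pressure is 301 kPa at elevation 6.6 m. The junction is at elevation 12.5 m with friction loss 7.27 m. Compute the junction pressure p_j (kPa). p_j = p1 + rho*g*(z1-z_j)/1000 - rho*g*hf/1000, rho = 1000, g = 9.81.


Junction pressure: p_j = p1 + rho*g*(z1 - z_j)/1000 - rho*g*hf/1000.
Elevation term = 1000*9.81*(6.6 - 12.5)/1000 = -57.879 kPa.
Friction term = 1000*9.81*7.27/1000 = 71.319 kPa.
p_j = 301 + -57.879 - 71.319 = 171.8 kPa.

171.8


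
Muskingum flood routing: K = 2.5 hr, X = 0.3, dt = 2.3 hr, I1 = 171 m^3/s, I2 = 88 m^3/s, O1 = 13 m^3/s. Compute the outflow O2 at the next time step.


Muskingum coefficients:
denom = 2*K*(1-X) + dt = 2*2.5*(1-0.3) + 2.3 = 5.8.
C0 = (dt - 2*K*X)/denom = (2.3 - 2*2.5*0.3)/5.8 = 0.1379.
C1 = (dt + 2*K*X)/denom = (2.3 + 2*2.5*0.3)/5.8 = 0.6552.
C2 = (2*K*(1-X) - dt)/denom = 0.2069.
O2 = C0*I2 + C1*I1 + C2*O1
   = 0.1379*88 + 0.6552*171 + 0.2069*13
   = 126.86 m^3/s.

126.86


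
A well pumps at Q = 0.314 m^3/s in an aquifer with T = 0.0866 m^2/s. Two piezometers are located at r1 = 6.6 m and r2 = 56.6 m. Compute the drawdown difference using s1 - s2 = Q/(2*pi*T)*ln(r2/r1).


Thiem equation: s1 - s2 = Q/(2*pi*T) * ln(r2/r1).
ln(r2/r1) = ln(56.6/6.6) = 2.1489.
Q/(2*pi*T) = 0.314 / (2*pi*0.0866) = 0.314 / 0.5441 = 0.5771.
s1 - s2 = 0.5771 * 2.1489 = 1.2401 m.

1.2401


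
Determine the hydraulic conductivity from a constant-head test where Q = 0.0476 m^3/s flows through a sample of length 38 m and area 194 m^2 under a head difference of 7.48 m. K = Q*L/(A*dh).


From K = Q*L / (A*dh):
Numerator: Q*L = 0.0476 * 38 = 1.8088.
Denominator: A*dh = 194 * 7.48 = 1451.12.
K = 1.8088 / 1451.12 = 0.001246 m/s.

0.001246


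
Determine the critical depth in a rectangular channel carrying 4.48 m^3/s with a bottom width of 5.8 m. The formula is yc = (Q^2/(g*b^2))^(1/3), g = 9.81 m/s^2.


Using yc = (Q^2 / (g * b^2))^(1/3):
Q^2 = 4.48^2 = 20.07.
g * b^2 = 9.81 * 5.8^2 = 9.81 * 33.64 = 330.01.
Q^2 / (g*b^2) = 20.07 / 330.01 = 0.0608.
yc = 0.0608^(1/3) = 0.3933 m.

0.3933


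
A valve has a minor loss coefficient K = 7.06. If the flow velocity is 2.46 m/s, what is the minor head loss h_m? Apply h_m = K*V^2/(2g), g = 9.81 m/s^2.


Minor loss formula: h_m = K * V^2/(2g).
V^2 = 2.46^2 = 6.0516.
V^2/(2g) = 6.0516 / 19.62 = 0.3084 m.
h_m = 7.06 * 0.3084 = 2.1776 m.

2.1776


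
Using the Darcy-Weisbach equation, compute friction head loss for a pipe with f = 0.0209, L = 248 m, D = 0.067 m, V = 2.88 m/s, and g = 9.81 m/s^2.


Darcy-Weisbach equation: h_f = f * (L/D) * V^2/(2g).
f * L/D = 0.0209 * 248/0.067 = 77.3612.
V^2/(2g) = 2.88^2 / (2*9.81) = 8.2944 / 19.62 = 0.4228 m.
h_f = 77.3612 * 0.4228 = 32.705 m.

32.705


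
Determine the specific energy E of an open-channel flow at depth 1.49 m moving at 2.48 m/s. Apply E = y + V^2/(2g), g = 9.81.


Specific energy E = y + V^2/(2g).
Velocity head = V^2/(2g) = 2.48^2 / (2*9.81) = 6.1504 / 19.62 = 0.3135 m.
E = 1.49 + 0.3135 = 1.8035 m.

1.8035


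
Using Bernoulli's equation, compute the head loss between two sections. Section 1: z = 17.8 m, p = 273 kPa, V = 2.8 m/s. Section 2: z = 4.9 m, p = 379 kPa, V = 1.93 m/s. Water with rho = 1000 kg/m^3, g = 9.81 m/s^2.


Total head at each section: H = z + p/(rho*g) + V^2/(2g).
H1 = 17.8 + 273*1000/(1000*9.81) + 2.8^2/(2*9.81)
   = 17.8 + 27.829 + 0.3996
   = 46.028 m.
H2 = 4.9 + 379*1000/(1000*9.81) + 1.93^2/(2*9.81)
   = 4.9 + 38.634 + 0.1899
   = 43.724 m.
h_L = H1 - H2 = 46.028 - 43.724 = 2.304 m.

2.304


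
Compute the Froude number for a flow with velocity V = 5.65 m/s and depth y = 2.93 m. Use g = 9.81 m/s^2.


The Froude number is defined as Fr = V / sqrt(g*y).
g*y = 9.81 * 2.93 = 28.7433.
sqrt(g*y) = sqrt(28.7433) = 5.3613.
Fr = 5.65 / 5.3613 = 1.0539.

1.0539


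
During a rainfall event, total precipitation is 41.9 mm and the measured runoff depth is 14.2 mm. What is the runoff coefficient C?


The runoff coefficient C = runoff depth / rainfall depth.
C = 14.2 / 41.9
  = 0.3389.

0.3389


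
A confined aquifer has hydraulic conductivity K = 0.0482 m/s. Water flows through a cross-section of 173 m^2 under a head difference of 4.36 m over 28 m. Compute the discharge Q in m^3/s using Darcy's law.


Darcy's law: Q = K * A * i, where i = dh/L.
Hydraulic gradient i = 4.36 / 28 = 0.155714.
Q = 0.0482 * 173 * 0.155714
  = 1.2984 m^3/s.

1.2984


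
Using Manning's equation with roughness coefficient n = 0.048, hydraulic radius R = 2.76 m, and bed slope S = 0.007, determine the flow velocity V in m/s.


Manning's equation gives V = (1/n) * R^(2/3) * S^(1/2).
First, compute R^(2/3) = 2.76^(2/3) = 1.9676.
Next, S^(1/2) = 0.007^(1/2) = 0.083666.
Then 1/n = 1/0.048 = 20.83.
V = 20.83 * 1.9676 * 0.083666 = 3.4296 m/s.

3.4296


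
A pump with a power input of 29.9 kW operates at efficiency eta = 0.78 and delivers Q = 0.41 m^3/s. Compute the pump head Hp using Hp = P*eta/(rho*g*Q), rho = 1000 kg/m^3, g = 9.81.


Pump head formula: Hp = P * eta / (rho * g * Q).
Numerator: P * eta = 29.9 * 1000 * 0.78 = 23322.0 W.
Denominator: rho * g * Q = 1000 * 9.81 * 0.41 = 4022.1.
Hp = 23322.0 / 4022.1 = 5.8 m.

5.8


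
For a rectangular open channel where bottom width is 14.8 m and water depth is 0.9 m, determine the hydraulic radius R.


For a rectangular section:
Flow area A = b * y = 14.8 * 0.9 = 13.32 m^2.
Wetted perimeter P = b + 2y = 14.8 + 2*0.9 = 16.6 m.
Hydraulic radius R = A/P = 13.32 / 16.6 = 0.8024 m.

0.8024


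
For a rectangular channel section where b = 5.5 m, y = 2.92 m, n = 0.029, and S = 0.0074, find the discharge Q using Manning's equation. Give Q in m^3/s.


For a rectangular channel, the cross-sectional area A = b * y = 5.5 * 2.92 = 16.06 m^2.
The wetted perimeter P = b + 2y = 5.5 + 2*2.92 = 11.34 m.
Hydraulic radius R = A/P = 16.06/11.34 = 1.4162 m.
Velocity V = (1/n)*R^(2/3)*S^(1/2) = (1/0.029)*1.4162^(2/3)*0.0074^(1/2) = 3.7409 m/s.
Discharge Q = A * V = 16.06 * 3.7409 = 60.078 m^3/s.

60.078


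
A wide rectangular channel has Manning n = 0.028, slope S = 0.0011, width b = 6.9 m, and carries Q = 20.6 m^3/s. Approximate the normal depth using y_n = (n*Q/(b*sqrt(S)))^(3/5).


We use the wide-channel approximation y_n = (n*Q/(b*sqrt(S)))^(3/5).
sqrt(S) = sqrt(0.0011) = 0.033166.
Numerator: n*Q = 0.028 * 20.6 = 0.5768.
Denominator: b*sqrt(S) = 6.9 * 0.033166 = 0.228845.
arg = 2.5205.
y_n = 2.5205^(3/5) = 1.7414 m.

1.7414


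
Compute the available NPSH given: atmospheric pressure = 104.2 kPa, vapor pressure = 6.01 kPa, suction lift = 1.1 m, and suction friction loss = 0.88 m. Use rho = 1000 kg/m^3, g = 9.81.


NPSHa = p_atm/(rho*g) - z_s - hf_s - p_vap/(rho*g).
p_atm/(rho*g) = 104.2*1000 / (1000*9.81) = 10.622 m.
p_vap/(rho*g) = 6.01*1000 / (1000*9.81) = 0.613 m.
NPSHa = 10.622 - 1.1 - 0.88 - 0.613
      = 8.03 m.

8.03


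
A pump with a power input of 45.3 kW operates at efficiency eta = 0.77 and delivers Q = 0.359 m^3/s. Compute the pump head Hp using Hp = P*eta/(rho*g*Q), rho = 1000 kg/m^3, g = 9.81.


Pump head formula: Hp = P * eta / (rho * g * Q).
Numerator: P * eta = 45.3 * 1000 * 0.77 = 34881.0 W.
Denominator: rho * g * Q = 1000 * 9.81 * 0.359 = 3521.79.
Hp = 34881.0 / 3521.79 = 9.9 m.

9.9


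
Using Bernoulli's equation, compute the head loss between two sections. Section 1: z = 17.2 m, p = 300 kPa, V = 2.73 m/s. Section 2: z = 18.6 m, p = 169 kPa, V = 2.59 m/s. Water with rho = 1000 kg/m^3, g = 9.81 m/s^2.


Total head at each section: H = z + p/(rho*g) + V^2/(2g).
H1 = 17.2 + 300*1000/(1000*9.81) + 2.73^2/(2*9.81)
   = 17.2 + 30.581 + 0.3799
   = 48.161 m.
H2 = 18.6 + 169*1000/(1000*9.81) + 2.59^2/(2*9.81)
   = 18.6 + 17.227 + 0.3419
   = 36.169 m.
h_L = H1 - H2 = 48.161 - 36.169 = 11.992 m.

11.992


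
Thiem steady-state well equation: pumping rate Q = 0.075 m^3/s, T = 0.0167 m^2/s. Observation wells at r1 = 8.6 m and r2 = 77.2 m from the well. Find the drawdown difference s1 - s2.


Thiem equation: s1 - s2 = Q/(2*pi*T) * ln(r2/r1).
ln(r2/r1) = ln(77.2/8.6) = 2.1946.
Q/(2*pi*T) = 0.075 / (2*pi*0.0167) = 0.075 / 0.1049 = 0.7148.
s1 - s2 = 0.7148 * 2.1946 = 1.5687 m.

1.5687


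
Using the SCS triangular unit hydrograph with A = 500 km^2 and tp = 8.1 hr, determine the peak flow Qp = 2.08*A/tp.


SCS formula: Qp = 2.08 * A / tp.
Qp = 2.08 * 500 / 8.1
   = 1040.0 / 8.1
   = 128.4 m^3/s per cm.

128.4


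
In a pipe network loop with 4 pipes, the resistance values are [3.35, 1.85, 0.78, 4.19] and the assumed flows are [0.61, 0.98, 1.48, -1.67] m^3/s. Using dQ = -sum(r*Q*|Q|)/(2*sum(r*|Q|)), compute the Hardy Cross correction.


Numerator terms (r*Q*|Q|): 3.35*0.61*|0.61| = 1.2465; 1.85*0.98*|0.98| = 1.7767; 0.78*1.48*|1.48| = 1.7085; 4.19*-1.67*|-1.67| = -11.6855.
Sum of numerator = -6.9537.
Denominator terms (r*|Q|): 3.35*|0.61| = 2.0435; 1.85*|0.98| = 1.813; 0.78*|1.48| = 1.1544; 4.19*|-1.67| = 6.9973.
2 * sum of denominator = 2 * 12.0082 = 24.0164.
dQ = --6.9537 / 24.0164 = 0.2895 m^3/s.

0.2895


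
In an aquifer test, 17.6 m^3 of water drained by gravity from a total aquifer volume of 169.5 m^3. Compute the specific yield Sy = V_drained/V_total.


Specific yield Sy = Volume drained / Total volume.
Sy = 17.6 / 169.5
   = 0.1038.

0.1038


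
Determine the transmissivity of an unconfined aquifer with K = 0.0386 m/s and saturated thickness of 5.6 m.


Transmissivity is defined as T = K * h.
T = 0.0386 * 5.6
  = 0.2162 m^2/s.

0.2162


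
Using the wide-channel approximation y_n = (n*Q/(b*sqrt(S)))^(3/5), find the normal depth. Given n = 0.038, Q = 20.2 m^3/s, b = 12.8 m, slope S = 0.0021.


We use the wide-channel approximation y_n = (n*Q/(b*sqrt(S)))^(3/5).
sqrt(S) = sqrt(0.0021) = 0.045826.
Numerator: n*Q = 0.038 * 20.2 = 0.7676.
Denominator: b*sqrt(S) = 12.8 * 0.045826 = 0.586573.
arg = 1.3086.
y_n = 1.3086^(3/5) = 1.1751 m.

1.1751


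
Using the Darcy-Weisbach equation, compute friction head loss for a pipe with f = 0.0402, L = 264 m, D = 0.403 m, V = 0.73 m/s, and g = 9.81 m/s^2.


Darcy-Weisbach equation: h_f = f * (L/D) * V^2/(2g).
f * L/D = 0.0402 * 264/0.403 = 26.3345.
V^2/(2g) = 0.73^2 / (2*9.81) = 0.5329 / 19.62 = 0.0272 m.
h_f = 26.3345 * 0.0272 = 0.715 m.

0.715


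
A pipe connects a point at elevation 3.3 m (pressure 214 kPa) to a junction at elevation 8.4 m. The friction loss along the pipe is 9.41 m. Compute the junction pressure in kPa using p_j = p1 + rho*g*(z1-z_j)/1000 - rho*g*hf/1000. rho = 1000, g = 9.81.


Junction pressure: p_j = p1 + rho*g*(z1 - z_j)/1000 - rho*g*hf/1000.
Elevation term = 1000*9.81*(3.3 - 8.4)/1000 = -50.031 kPa.
Friction term = 1000*9.81*9.41/1000 = 92.312 kPa.
p_j = 214 + -50.031 - 92.312 = 71.66 kPa.

71.66


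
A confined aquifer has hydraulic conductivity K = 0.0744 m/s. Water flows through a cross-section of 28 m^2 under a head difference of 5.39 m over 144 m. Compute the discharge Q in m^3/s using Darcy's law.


Darcy's law: Q = K * A * i, where i = dh/L.
Hydraulic gradient i = 5.39 / 144 = 0.037431.
Q = 0.0744 * 28 * 0.037431
  = 0.078 m^3/s.

0.078


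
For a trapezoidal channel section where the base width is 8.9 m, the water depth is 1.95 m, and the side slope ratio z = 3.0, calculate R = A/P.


For a trapezoidal section with side slope z:
A = (b + z*y)*y = (8.9 + 3.0*1.95)*1.95 = 28.762 m^2.
P = b + 2*y*sqrt(1 + z^2) = 8.9 + 2*1.95*sqrt(1 + 3.0^2) = 21.233 m.
R = A/P = 28.762 / 21.233 = 1.3546 m.

1.3546


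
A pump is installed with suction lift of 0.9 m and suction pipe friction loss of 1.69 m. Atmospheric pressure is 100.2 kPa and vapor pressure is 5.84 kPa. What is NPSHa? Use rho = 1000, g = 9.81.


NPSHa = p_atm/(rho*g) - z_s - hf_s - p_vap/(rho*g).
p_atm/(rho*g) = 100.2*1000 / (1000*9.81) = 10.214 m.
p_vap/(rho*g) = 5.84*1000 / (1000*9.81) = 0.595 m.
NPSHa = 10.214 - 0.9 - 1.69 - 0.595
      = 7.03 m.

7.03


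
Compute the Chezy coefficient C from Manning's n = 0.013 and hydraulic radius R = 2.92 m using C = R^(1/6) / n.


The Chezy coefficient relates to Manning's n through C = R^(1/6) / n.
R^(1/6) = 2.92^(1/6) = 1.195539.
C = 1.195539 / 0.013 = 91.96 m^(1/2)/s.

91.96


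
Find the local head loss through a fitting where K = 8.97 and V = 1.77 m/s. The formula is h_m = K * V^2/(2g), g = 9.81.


Minor loss formula: h_m = K * V^2/(2g).
V^2 = 1.77^2 = 3.1329.
V^2/(2g) = 3.1329 / 19.62 = 0.1597 m.
h_m = 8.97 * 0.1597 = 1.4323 m.

1.4323


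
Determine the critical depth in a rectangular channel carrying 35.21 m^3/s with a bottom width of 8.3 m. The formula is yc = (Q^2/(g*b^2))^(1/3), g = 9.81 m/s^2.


Using yc = (Q^2 / (g * b^2))^(1/3):
Q^2 = 35.21^2 = 1239.74.
g * b^2 = 9.81 * 8.3^2 = 9.81 * 68.89 = 675.81.
Q^2 / (g*b^2) = 1239.74 / 675.81 = 1.8345.
yc = 1.8345^(1/3) = 1.2242 m.

1.2242
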